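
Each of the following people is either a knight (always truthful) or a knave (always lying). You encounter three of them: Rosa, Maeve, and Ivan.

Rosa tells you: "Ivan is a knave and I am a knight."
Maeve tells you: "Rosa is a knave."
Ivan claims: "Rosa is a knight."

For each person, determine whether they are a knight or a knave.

Consider Rosa. Suppose Rosa is a knight.
Then no assignment of the remaining roles makes every statement match its speaker's type — contradiction.
So Rosa is a knave.
With that fixed, Maeve's statement is true, so Maeve is a knight.
With that fixed, Ivan's statement is false, so Ivan is a knave.

Rosa: knave, Maeve: knight, Ivan: knave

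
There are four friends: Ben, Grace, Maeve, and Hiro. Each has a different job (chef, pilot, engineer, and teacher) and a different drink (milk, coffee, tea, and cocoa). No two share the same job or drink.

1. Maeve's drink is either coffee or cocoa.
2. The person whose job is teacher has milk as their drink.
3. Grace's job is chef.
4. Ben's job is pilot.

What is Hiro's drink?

With clues 1–4, cocoa, coffee, and tea are impossible for Hiro's drink.
That leaves milk.

milk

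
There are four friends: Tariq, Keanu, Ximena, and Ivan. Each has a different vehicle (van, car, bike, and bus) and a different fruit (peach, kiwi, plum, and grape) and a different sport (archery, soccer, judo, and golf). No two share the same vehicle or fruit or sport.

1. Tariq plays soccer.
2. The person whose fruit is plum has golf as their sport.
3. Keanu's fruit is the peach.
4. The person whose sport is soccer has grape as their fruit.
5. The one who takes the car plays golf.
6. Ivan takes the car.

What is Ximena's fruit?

kiwi

With clues 1–3, peach is impossible for Ximena's fruit.
With clues 1–4, grape is impossible for Ximena's fruit.
With clues 1–6, plum is impossible for Ximena's fruit.
That leaves kiwi.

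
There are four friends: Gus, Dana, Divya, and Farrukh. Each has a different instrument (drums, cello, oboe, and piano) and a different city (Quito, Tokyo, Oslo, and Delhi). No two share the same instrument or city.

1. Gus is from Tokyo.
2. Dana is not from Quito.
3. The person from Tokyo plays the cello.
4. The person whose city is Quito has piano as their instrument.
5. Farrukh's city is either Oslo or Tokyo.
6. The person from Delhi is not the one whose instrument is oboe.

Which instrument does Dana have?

With clues 1–3, cello is impossible for Dana's instrument.
With clues 1–4, piano is impossible for Dana's instrument.
With clues 1–6, oboe is impossible for Dana's instrument.
That leaves drums.

drums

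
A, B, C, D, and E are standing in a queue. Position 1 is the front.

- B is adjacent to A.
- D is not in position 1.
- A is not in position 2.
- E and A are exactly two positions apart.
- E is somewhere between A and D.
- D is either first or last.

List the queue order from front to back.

A, B, E, C, D

From clues 1–2: D is in {2,3,4,5}.
From clues 1–3: A is in {1,3,4,5}.
From clues 1–5: E → position 3.
From clues 1–6: A → position 1, B → position 2, C → position 4, D → position 5.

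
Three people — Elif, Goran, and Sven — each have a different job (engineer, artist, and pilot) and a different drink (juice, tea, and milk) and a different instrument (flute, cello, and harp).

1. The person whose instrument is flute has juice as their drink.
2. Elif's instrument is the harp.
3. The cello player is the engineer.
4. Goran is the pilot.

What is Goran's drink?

With clues 1–4, milk and tea are impossible for Goran's drink.
That leaves juice.

juice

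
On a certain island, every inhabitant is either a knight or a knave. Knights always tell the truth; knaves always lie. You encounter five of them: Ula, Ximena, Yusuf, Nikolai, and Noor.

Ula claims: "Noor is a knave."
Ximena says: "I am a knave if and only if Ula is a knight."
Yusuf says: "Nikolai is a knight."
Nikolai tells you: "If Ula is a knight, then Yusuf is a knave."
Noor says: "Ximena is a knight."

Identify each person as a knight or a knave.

Consider Ula. Suppose Ula is a knight.
Then whichever role Ximena has, Ximena's statement has the wrong truth value — contradiction.
So Ula is a knave.
With that fixed, Nikolai's statement is true, so Nikolai is a knight.
With that fixed, Yusuf's statement is true, so Yusuf is a knight.
Consider Ximena. Suppose Ximena is a knave.
Then no assignment of the remaining roles makes every statement match its speaker's type — contradiction.
So Ximena is a knight.
With that fixed, Noor's statement is true, so Noor is a knight.

Ula: knave, Ximena: knight, Yusuf: knight, Nikolai: knight, Noor: knight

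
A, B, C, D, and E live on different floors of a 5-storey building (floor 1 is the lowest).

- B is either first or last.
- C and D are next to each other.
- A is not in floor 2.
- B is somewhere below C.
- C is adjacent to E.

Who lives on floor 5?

With clues 1–4, B is ruled out for floor 5.
With clues 1–5, C, D, and E are ruled out for floor 5.
So floor 5 is A.

A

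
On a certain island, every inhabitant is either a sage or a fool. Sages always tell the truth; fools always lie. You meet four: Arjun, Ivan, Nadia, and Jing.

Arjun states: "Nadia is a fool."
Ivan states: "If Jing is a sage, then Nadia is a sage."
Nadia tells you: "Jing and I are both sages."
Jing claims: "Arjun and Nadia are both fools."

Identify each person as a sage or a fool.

Consider Arjun. Suppose Arjun is a fool.
Then no assignment of the remaining roles makes every statement match its speaker's type — contradiction.
So Arjun is a sage.
With that fixed, Jing's statement is false, so Jing is a fool.
With that fixed, Ivan's statement is true, so Ivan is a sage.
With that fixed, Nadia's statement is false, so Nadia is a fool.

Arjun: sage, Ivan: sage, Nadia: fool, Jing: fool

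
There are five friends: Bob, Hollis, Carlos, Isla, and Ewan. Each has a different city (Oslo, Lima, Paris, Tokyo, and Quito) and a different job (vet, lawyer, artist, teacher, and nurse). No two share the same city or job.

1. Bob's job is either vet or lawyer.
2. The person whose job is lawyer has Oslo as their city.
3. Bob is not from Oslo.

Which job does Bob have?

vet

Clue 1 rules out artist, nurse, and teacher for Bob's job.
With clues 1–3, lawyer is impossible for Bob's job.
That leaves vet.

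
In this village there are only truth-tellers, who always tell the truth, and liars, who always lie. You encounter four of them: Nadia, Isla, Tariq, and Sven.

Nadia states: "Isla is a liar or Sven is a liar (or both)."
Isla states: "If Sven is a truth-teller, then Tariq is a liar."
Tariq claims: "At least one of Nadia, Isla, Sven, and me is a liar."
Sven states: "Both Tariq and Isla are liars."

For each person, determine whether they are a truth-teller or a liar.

Nadia: truth-teller, Isla: truth-teller, Tariq: truth-teller, Sven: liar

Consider Nadia. Suppose Nadia is a liar.
Then no assignment of the remaining roles makes every statement match its speaker's type — contradiction.
So Nadia is a truth-teller.
Consider Isla. Suppose Isla is a liar.
Then no assignment of the remaining roles makes every statement match its speaker's type — contradiction.
So Isla is a truth-teller.
With that fixed, Sven's statement is false, so Sven is a liar.
With that fixed, Tariq's statement is true, so Tariq is a truth-teller.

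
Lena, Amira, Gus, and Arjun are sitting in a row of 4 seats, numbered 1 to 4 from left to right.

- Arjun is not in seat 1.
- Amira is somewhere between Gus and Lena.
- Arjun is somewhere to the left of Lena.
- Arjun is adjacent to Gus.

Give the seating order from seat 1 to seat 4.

Gus, Arjun, Amira, Lena

From clue 1: Arjun is in {2,3,4}.
From clues 1–2: Amira is in {2,3}.
From clues 1–3: Gus → seat 1, Lena → seat 4.
From clues 1–4: Arjun → seat 2, Amira → seat 3.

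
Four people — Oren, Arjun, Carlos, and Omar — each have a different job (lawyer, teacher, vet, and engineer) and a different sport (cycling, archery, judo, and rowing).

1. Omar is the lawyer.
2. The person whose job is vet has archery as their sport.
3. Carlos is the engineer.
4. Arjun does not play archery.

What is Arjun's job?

Clue 1 rules out lawyer for Arjun's job.
With clues 1–3, engineer is impossible for Arjun's job.
With clues 1–4, vet is impossible for Arjun's job.
That leaves teacher.

teacher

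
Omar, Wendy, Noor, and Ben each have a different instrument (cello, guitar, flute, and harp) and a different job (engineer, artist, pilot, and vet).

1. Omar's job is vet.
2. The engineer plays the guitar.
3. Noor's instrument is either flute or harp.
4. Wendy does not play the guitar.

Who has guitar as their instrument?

With clues 1–2, Omar is impossible for the one with instrument guitar.
With clues 1–3, Noor is impossible for the one with instrument guitar.
With clues 1–4, Wendy is impossible for the one with instrument guitar.
That leaves Ben.

Ben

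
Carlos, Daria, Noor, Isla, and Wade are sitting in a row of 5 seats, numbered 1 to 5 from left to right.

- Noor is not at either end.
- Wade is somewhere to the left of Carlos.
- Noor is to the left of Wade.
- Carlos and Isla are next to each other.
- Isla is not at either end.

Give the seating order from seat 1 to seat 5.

From clue 1: Noor is in {2,3,4}.
From clues 1–3: Carlos is in {4,5}.
From clues 1–4: Daria → seat 1, Noor → seat 2, Wade → seat 3.
From clues 1–5: Isla → seat 4, Carlos → seat 5.

Daria, Noor, Wade, Isla, Carlos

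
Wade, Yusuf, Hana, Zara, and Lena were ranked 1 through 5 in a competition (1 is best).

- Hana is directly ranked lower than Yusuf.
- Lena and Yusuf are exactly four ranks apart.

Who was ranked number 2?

With clues 1–2, Lena, Wade, Yusuf, and Zara are ruled out for rank 2.
So rank 2 is Hana.

Hana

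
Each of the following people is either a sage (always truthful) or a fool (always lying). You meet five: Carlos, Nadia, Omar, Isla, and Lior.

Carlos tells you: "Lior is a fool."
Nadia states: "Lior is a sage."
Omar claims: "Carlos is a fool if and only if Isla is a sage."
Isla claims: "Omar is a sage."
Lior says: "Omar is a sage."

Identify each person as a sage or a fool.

Carlos: fool, Nadia: sage, Omar: sage, Isla: sage, Lior: sage

Consider Carlos. Suppose Carlos is a sage.
Then no assignment of the remaining roles makes every statement match its speaker's type — contradiction.
So Carlos is a fool.
Consider Nadia. Suppose Nadia is a fool.
Then no assignment of the remaining roles makes every statement match its speaker's type — contradiction.
So Nadia is a sage.
Consider Omar. Suppose Omar is a fool.
Then no assignment of the remaining roles makes every statement match its speaker's type — contradiction.
So Omar is a sage.
With that fixed, Isla's statement is true, so Isla is a sage.
With that fixed, Lior's statement is true, so Lior is a sage.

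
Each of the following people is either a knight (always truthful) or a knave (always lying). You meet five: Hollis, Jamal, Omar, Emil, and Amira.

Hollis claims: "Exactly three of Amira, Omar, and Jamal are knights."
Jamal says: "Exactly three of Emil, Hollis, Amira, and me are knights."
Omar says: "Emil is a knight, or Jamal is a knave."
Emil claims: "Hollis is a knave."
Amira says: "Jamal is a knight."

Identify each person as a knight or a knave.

Hollis: knave, Jamal: knave, Omar: knight, Emil: knight, Amira: knave

Consider Hollis. Suppose Hollis is a knight.
Then no assignment of the remaining roles makes every statement match its speaker's type — contradiction.
So Hollis is a knave.
With that fixed, Emil's statement is true, so Emil is a knight.
With that fixed, Omar's statement is true, so Omar is a knight.
Consider Jamal. Suppose Jamal is a knight.
Then no assignment of the remaining roles makes every statement match its speaker's type — contradiction.
So Jamal is a knave.
With that fixed, Amira's statement is false, so Amira is a knave.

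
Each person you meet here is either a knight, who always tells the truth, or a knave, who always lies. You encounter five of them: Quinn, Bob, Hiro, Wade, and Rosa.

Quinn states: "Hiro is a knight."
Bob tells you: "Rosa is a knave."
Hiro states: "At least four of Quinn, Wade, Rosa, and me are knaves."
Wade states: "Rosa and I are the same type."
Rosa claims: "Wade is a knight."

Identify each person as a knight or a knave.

Quinn: knave, Bob: knave, Hiro: knave, Wade: knight, Rosa: knight

Consider Quinn. Suppose Quinn is a knight.
Then no assignment of the remaining roles makes every statement match its speaker's type — contradiction.
So Quinn is a knave.
Consider Bob. Suppose Bob is a knight.
Then no assignment of the remaining roles makes every statement match its speaker's type — contradiction.
So Bob is a knave.
Consider Hiro. Suppose Hiro is a knight.
Then Quinn's statement comes out true, contradicting Quinn being a knave.
So Hiro is a knave.
Consider Wade. Suppose Wade is a knave.
Then no assignment of the remaining roles makes every statement match its speaker's type — contradiction.
So Wade is a knight.
With that fixed, Rosa's statement is true, so Rosa is a knight.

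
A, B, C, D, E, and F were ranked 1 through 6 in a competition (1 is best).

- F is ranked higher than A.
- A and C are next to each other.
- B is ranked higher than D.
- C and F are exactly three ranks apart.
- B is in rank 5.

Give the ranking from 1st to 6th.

From clue 1: A is in {2,3,4,5,6}.
From clues 1–2: F is in {1,2,3,4}.
From clues 1–4: C is in {4,5,6}.
From clues 1–5: F → rank 1, E → rank 2, A → rank 3, C → rank 4, B → rank 5, D → rank 6.

F, E, A, C, B, D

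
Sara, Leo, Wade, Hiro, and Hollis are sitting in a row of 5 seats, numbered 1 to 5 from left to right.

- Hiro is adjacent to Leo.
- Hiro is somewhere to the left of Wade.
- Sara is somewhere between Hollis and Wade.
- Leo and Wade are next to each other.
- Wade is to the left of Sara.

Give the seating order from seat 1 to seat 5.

From clues 1–2: Wade is in {3,4,5}.
From clues 1–3: Sara is in {2,4}.
From clues 1–5: Hiro → seat 1, Leo → seat 2, Wade → seat 3, Sara → seat 4, Hollis → seat 5.

Hiro, Leo, Wade, Sara, Hollis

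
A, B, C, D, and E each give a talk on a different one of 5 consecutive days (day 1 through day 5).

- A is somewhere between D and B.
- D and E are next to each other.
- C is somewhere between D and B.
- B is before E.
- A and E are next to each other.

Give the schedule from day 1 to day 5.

From clue 1: A is in {2,3,4}.
From clues 1–3: B is in {1,5}.
From clues 1–4: B → day 1.
From clues 1–5: C → day 2, A → day 3, E → day 4, D → day 5.

B, C, A, E, D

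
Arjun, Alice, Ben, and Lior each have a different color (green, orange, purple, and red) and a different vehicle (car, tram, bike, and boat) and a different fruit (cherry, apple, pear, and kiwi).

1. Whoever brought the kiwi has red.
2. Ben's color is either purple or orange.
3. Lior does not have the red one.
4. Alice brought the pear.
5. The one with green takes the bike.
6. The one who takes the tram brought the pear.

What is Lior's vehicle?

bike

With clues 1–6, boat, car, and tram are impossible for Lior's vehicle.
That leaves bike.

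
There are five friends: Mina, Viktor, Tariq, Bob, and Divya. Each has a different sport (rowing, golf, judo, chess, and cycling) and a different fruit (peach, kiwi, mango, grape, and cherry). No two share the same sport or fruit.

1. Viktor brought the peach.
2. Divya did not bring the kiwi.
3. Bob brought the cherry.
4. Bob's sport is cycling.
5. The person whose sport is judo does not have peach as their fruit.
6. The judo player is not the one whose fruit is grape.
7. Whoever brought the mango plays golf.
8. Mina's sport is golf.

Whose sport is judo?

Tariq

With clues 1–4, Bob is impossible for the one with sport judo.
With clues 1–5, Viktor is impossible for the one with sport judo.
With clues 1–7, Divya is impossible for the one with sport judo.
With clues 1–8, Mina is impossible for the one with sport judo.
That leaves Tariq.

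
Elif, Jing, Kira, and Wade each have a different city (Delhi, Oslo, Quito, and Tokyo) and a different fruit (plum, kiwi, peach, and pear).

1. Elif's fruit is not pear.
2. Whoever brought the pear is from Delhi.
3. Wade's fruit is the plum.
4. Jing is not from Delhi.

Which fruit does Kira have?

pear

With clues 1–3, plum is impossible for Kira's fruit.
With clues 1–4, kiwi and peach are impossible for Kira's fruit.
That leaves pear.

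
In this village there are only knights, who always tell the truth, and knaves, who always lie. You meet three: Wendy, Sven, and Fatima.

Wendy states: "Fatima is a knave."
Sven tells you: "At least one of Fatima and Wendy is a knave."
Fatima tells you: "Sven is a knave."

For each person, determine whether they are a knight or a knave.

Consider Wendy. Suppose Wendy is a knave.
Then no assignment of the remaining roles makes every statement match its speaker's type — contradiction.
So Wendy is a knight.
Consider Sven. Suppose Sven is a knave.
Then no assignment of the remaining roles makes every statement match its speaker's type — contradiction.
So Sven is a knight.
With that fixed, Fatima's statement is false, so Fatima is a knave.

Wendy: knight, Sven: knight, Fatima: knave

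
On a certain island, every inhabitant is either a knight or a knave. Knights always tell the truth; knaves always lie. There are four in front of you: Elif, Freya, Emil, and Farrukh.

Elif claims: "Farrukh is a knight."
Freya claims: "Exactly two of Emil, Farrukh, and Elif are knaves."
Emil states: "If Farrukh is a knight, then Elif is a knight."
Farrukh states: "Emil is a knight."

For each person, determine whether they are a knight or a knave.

Consider Elif. Suppose Elif is a knave.
Then no assignment of the remaining roles makes every statement match its speaker's type — contradiction.
So Elif is a knight.
With that fixed, Emil's statement is true, so Emil is a knight.
With that fixed, Farrukh's statement is true, so Farrukh is a knight.
With that fixed, Freya's statement is false, so Freya is a knave.

Elif: knight, Freya: knave, Emil: knight, Farrukh: knight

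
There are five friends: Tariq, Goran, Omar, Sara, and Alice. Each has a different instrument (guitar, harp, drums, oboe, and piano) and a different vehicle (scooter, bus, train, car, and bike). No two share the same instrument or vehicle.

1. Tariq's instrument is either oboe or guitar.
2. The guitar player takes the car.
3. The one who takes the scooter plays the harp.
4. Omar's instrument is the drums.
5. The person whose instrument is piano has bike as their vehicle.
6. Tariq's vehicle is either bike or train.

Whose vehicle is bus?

With clues 1–6, Alice, Goran, Sara, and Tariq are impossible for the one with vehicle bus.
That leaves Omar.

Omar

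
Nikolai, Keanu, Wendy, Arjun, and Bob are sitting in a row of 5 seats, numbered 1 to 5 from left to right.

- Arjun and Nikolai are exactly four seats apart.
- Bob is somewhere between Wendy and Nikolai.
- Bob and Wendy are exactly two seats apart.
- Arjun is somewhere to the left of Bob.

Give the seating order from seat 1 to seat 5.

From clue 1: Nikolai is in {1,5}.
From clues 1–3: Keanu → seat 3.
From clues 1–4: Arjun → seat 1, Wendy → seat 2, Bob → seat 4, Nikolai → seat 5.

Arjun, Wendy, Keanu, Bob, Nikolai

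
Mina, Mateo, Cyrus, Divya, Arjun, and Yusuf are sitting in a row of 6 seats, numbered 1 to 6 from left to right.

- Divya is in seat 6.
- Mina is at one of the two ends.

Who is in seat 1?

With clue 1, Divya is ruled out for seat 1.
With clues 1–2, Arjun, Cyrus, Mateo, and Yusuf are ruled out for seat 1.
So seat 1 is Mina.

Mina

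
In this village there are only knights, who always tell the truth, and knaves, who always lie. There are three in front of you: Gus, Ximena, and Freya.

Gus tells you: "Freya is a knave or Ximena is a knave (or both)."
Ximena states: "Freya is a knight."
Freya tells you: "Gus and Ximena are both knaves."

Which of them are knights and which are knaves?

Consider Gus. Suppose Gus is a knave.
Then no assignment of the remaining roles makes every statement match its speaker's type — contradiction.
So Gus is a knight.
With that fixed, Freya's statement is false, so Freya is a knave.
With that fixed, Ximena's statement is false, so Ximena is a knave.

Gus: knight, Ximena: knave, Freya: knave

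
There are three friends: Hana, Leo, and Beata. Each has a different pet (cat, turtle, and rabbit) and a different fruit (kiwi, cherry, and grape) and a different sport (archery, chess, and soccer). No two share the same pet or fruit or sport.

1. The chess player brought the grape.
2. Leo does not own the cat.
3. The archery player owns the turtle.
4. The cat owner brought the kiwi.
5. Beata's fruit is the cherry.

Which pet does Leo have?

With clues 1–2, cat is impossible for Leo's pet.
With clues 1–5, turtle is impossible for Leo's pet.
That leaves rabbit.

rabbit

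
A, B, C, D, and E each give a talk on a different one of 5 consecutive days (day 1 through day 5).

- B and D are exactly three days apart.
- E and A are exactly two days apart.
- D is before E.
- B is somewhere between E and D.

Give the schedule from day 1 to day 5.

From clue 1: B is in {1,2,4,5}.
From clues 1–2: C is in {2,4}.
From clues 1–4: D → day 1, C → day 2, A → day 3, B → day 4, E → day 5.

D, C, A, B, E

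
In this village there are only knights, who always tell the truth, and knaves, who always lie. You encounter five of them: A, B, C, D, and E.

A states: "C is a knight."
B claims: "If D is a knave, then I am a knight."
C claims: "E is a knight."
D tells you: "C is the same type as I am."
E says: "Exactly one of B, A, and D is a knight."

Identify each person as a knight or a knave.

A: knight, B: knave, C: knight, D: knave, E: knight

Consider A. Suppose A is a knave.
Then no assignment of the remaining roles makes every statement match its speaker's type — contradiction.
So A is a knight.
Consider B. Suppose B is a knight.
Then no assignment of the remaining roles makes every statement match its speaker's type — contradiction.
So B is a knave.
Consider C. Suppose C is a knave.
Then A's statement comes out false, contradicting A being a knight.
So C is a knight.
Consider D. Suppose D is a knight.
Then B's statement comes out true, contradicting B being a knave.
So D is a knave.
With that fixed, E's statement is true, so E is a knight.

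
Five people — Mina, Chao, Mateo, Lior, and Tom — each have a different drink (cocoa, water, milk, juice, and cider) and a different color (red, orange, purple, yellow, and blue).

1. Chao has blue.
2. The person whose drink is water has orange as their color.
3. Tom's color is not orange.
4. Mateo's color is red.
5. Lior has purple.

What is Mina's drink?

With clues 1–5, cider, cocoa, juice, and milk are impossible for Mina's drink.
That leaves water.

water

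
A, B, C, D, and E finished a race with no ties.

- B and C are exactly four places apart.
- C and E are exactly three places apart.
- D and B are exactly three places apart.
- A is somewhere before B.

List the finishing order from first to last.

From clue 1: B is in {1,5}.
From clues 1–3: A → place 3.
From clues 1–4: C → place 1, D → place 2, E → place 4, B → place 5.

C, D, A, E, B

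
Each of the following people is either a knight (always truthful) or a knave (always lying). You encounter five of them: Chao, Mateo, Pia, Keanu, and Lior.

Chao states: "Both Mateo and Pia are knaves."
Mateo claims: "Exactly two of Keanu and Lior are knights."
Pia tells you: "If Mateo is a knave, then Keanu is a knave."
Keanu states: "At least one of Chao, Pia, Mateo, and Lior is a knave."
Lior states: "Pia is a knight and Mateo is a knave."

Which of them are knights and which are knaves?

Consider Chao. Suppose Chao is a knave.
Then no assignment of the remaining roles makes every statement match its speaker's type — contradiction.
So Chao is a knight.
Consider Mateo. Suppose Mateo is a knight.
Then Chao's statement comes out false, contradicting Chao being a knight.
So Mateo is a knave.
With that fixed, Keanu's statement is true, so Keanu is a knight.
With that fixed, Pia's statement is false, so Pia is a knave.
With that fixed, Lior's statement is false, so Lior is a knave.

Chao: knight, Mateo: knave, Pia: knave, Keanu: knight, Lior: knave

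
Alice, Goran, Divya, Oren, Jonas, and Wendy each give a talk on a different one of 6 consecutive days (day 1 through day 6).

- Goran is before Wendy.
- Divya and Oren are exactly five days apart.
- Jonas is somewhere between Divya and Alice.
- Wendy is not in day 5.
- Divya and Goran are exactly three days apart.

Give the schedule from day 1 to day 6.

Oren, Alice, Goran, Wendy, Jonas, Divya

From clue 1: Goran is in {1,2,3,4,5}.
From clues 1–2: Divya is in {1,6}.
From clues 1–4: Goran is in {2,3}.
From clues 1–5: Oren → day 1, Alice → day 2, Goran → day 3, Wendy → day 4, Jonas → day 5, Divya → day 6.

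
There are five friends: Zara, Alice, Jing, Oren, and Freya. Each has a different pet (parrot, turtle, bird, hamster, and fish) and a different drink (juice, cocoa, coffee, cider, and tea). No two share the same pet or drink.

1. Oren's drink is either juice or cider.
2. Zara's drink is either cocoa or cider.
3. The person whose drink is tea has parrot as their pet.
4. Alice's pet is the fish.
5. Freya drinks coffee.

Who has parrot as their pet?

With clues 1–3, Oren and Zara are impossible for the one with pet parrot.
With clues 1–4, Alice is impossible for the one with pet parrot.
With clues 1–5, Freya is impossible for the one with pet parrot.
That leaves Jing.

Jing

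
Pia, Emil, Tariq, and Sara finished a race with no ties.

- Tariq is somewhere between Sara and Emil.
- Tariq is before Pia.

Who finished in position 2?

Tariq

With clues 1–2, Emil, Pia, and Sara are ruled out for place 2.
So place 2 is Tariq.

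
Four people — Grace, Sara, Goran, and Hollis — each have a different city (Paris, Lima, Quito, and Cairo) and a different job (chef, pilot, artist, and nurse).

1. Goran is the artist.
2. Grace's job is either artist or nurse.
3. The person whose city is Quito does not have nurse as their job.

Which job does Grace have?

Clue 1 rules out artist for Grace's job.
With clues 1–2, chef and pilot are impossible for Grace's job.
That leaves nurse.

nurse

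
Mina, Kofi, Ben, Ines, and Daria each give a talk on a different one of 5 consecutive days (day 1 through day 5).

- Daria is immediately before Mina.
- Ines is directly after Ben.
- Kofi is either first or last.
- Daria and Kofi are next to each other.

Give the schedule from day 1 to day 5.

From clue 1: Mina is in {2,3,4,5}.
From clues 1–2: Kofi is in {1,3,5}.
From clues 1–3: Kofi is in {1,5}.
From clues 1–4: Kofi → day 1, Daria → day 2, Mina → day 3, Ben → day 4, Ines → day 5.

Kofi, Daria, Mina, Ben, Ines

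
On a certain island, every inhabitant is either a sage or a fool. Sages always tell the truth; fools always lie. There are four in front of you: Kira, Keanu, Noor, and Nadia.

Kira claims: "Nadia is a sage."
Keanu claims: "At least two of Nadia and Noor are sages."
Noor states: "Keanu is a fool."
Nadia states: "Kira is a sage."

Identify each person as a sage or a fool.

Kira: fool, Keanu: fool, Noor: sage, Nadia: fool

Consider Kira. Suppose Kira is a sage.
Then no assignment of the remaining roles makes every statement match its speaker's type — contradiction.
So Kira is a fool.
With that fixed, Nadia's statement is false, so Nadia is a fool.
With that fixed, Keanu's statement is false, so Keanu is a fool.
With that fixed, Noor's statement is true, so Noor is a sage.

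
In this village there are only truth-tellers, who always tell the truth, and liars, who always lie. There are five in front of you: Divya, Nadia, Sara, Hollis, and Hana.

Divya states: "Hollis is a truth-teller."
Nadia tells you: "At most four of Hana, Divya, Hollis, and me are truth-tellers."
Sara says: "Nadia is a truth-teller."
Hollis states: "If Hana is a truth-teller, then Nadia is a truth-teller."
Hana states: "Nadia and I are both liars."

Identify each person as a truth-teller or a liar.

Divya: truth-teller, Nadia: truth-teller, Sara: truth-teller, Hollis: truth-teller, Hana: liar

Regardless of anyone's role, Nadia's statement is true, so Nadia is a truth-teller.
With that fixed, Sara's statement is true, so Sara is a truth-teller.
With that fixed, Hollis's statement is true, so Hollis is a truth-teller.
With that fixed, Hana's statement is false, so Hana is a liar.
With that fixed, Divya's statement is true, so Divya is a truth-teller.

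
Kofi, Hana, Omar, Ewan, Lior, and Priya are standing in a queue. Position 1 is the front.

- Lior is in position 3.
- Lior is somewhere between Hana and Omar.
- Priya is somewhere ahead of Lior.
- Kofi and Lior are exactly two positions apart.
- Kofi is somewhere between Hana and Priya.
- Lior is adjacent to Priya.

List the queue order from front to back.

Omar, Priya, Lior, Ewan, Kofi, Hana

From clue 1: Lior → position 3.
From clues 1–2: Kofi is in {1,2,4,5,6}.
From clues 1–3: Priya is in {1,2}.
From clues 1–4: Kofi → position 5.
From clues 1–5: Ewan → position 4, Hana → position 6.
From clues 1–6: Omar → position 1, Priya → position 2.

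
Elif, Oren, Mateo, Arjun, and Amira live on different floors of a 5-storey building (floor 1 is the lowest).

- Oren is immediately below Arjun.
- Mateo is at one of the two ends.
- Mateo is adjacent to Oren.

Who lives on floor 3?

Arjun

With clues 1–2, Mateo is ruled out for floor 3.
With clues 1–3, Amira, Elif, and Oren are ruled out for floor 3.
So floor 3 is Arjun.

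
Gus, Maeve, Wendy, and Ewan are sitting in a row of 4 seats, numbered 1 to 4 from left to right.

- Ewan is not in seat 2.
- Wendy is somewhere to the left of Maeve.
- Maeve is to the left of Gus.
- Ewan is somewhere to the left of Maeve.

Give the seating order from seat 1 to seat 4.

From clue 1: Ewan is in {1,3,4}.
From clues 1–2: Maeve is in {2,3,4}.
From clues 1–3: Gus is in {3,4}.
From clues 1–4: Ewan → seat 1, Wendy → seat 2, Maeve → seat 3, Gus → seat 4.

Ewan, Wendy, Maeve, Gus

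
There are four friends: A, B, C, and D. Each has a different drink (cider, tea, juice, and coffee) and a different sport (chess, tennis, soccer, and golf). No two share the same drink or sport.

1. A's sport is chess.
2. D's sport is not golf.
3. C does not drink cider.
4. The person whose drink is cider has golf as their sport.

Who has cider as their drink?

With clues 1–3, C is impossible for the one with drink cider.
With clues 1–4, A and D are impossible for the one with drink cider.
That leaves B.

B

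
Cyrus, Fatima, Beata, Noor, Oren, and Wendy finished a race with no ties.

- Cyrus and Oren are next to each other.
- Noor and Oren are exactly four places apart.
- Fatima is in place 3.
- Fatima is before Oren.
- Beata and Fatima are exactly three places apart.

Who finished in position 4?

Cyrus

With clues 1–2, Noor and Oren are ruled out for place 4.
With clues 1–3, Fatima is ruled out for place 4.
With clues 1–5, Beata and Wendy are ruled out for place 4.
So place 4 is Cyrus.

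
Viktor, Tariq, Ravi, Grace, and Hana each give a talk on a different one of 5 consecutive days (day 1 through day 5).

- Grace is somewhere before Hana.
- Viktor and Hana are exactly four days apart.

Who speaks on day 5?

Hana

With clue 1, Grace is ruled out for day 5.
With clues 1–2, Ravi, Tariq, and Viktor are ruled out for day 5.
So day 5 is Hana.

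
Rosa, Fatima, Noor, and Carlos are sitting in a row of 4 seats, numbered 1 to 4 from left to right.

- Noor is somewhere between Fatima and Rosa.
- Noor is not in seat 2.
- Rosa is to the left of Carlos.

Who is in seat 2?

With clues 1–2, Noor is ruled out for seat 2.
With clues 1–3, Fatima and Rosa are ruled out for seat 2.
So seat 2 is Carlos.

Carlos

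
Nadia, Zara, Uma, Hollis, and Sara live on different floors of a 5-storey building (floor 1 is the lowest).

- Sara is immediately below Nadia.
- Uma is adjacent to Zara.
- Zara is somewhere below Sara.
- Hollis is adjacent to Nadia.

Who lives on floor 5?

With clue 1, Sara is ruled out for floor 5.
With clues 1–3, Uma and Zara are ruled out for floor 5.
With clues 1–4, Nadia is ruled out for floor 5.
So floor 5 is Hollis.

Hollis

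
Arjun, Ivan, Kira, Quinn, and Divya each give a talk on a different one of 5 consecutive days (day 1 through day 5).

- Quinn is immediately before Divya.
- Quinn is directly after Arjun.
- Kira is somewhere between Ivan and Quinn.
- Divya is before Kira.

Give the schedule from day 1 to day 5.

Arjun, Quinn, Divya, Kira, Ivan

From clue 1: Quinn is in {1,2,3,4}.
From clues 1–2: Arjun is in {1,2,3}.
From clues 1–3: Arjun is in {1,3}.
From clues 1–4: Arjun → day 1, Quinn → day 2, Divya → day 3, Kira → day 4, Ivan → day 5.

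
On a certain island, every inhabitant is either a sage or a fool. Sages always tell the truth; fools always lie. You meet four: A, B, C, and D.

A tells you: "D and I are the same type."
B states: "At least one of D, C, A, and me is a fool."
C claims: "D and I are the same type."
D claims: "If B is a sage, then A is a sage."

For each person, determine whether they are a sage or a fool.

A: sage, B: sage, C: fool, D: sage

Consider A. Suppose A is a fool.
Then no assignment of the remaining roles makes every statement match its speaker's type — contradiction.
So A is a sage.
With that fixed, D's statement is true, so D is a sage.
Consider B. Suppose B is a fool.
Then B's own statement would have to be false, but it can't be — contradiction.
So B is a sage.
Consider C. Suppose C is a sage.
Then B's statement comes out false, contradicting B being a sage.
So C is a fool.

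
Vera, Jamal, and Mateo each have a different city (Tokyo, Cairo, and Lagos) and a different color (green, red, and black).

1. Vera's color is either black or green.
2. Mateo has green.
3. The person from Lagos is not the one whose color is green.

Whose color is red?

Jamal

Clue 1 rules out Vera for the one with color red.
With clues 1–2, Mateo is impossible for the one with color red.
That leaves Jamal.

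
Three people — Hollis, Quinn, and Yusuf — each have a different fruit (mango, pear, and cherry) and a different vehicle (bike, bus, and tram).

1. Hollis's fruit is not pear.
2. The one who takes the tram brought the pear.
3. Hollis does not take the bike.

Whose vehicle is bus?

Hollis

With clues 1–3, Quinn and Yusuf are impossible for the one with vehicle bus.
That leaves Hollis.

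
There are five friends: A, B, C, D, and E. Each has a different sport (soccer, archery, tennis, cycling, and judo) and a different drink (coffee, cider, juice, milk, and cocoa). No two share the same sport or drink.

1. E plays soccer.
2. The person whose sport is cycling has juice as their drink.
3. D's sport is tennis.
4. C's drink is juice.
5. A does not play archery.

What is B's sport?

archery

Clue 1 rules out soccer for B's sport.
With clues 1–3, tennis is impossible for B's sport.
With clues 1–4, cycling is impossible for B's sport.
With clues 1–5, judo is impossible for B's sport.
That leaves archery.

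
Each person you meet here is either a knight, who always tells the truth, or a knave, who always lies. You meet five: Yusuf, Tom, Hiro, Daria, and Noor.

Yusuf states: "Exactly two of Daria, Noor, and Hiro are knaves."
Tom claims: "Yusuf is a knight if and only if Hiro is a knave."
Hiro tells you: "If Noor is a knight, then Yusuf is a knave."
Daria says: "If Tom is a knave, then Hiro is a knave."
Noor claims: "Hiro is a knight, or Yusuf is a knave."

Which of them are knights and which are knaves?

Consider Yusuf. Suppose Yusuf is a knight.
Then no assignment of the remaining roles makes every statement match its speaker's type — contradiction.
So Yusuf is a knave.
With that fixed, Hiro's statement is true, so Hiro is a knight.
With that fixed, Noor's statement is true, so Noor is a knight.
With that fixed, Tom's statement is true, so Tom is a knight.
With that fixed, Daria's statement is true, so Daria is a knight.

Yusuf: knave, Tom: knight, Hiro: knight, Daria: knight, Noor: knight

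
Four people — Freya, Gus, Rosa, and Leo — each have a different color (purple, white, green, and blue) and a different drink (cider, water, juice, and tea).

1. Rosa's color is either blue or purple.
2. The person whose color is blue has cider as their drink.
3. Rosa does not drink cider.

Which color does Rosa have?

Clue 1 rules out green and white for Rosa's color.
With clues 1–3, blue is impossible for Rosa's color.
That leaves purple.

purple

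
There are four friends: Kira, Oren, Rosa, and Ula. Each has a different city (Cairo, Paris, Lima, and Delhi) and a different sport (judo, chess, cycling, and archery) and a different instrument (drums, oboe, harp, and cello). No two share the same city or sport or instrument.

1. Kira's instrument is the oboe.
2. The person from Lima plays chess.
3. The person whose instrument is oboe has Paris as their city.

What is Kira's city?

With clues 1–3, Cairo, Delhi, and Lima are impossible for Kira's city.
That leaves Paris.

Paris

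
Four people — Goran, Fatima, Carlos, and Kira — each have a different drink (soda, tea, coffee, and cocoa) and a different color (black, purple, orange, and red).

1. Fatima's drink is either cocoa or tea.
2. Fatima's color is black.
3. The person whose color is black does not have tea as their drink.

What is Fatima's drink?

Clue 1 rules out coffee and soda for Fatima's drink.
With clues 1–3, tea is impossible for Fatima's drink.
That leaves cocoa.

cocoa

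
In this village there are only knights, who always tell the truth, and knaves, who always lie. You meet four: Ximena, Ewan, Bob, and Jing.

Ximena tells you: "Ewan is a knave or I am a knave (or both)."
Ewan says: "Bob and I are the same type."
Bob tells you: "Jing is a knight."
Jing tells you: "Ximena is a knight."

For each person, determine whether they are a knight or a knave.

Ximena: knight, Ewan: knave, Bob: knight, Jing: knight

Consider Ximena. Suppose Ximena is a knave.
Then Ximena's own statement would have to be false, but it can't be — contradiction.
So Ximena is a knight.
With that fixed, Jing's statement is true, so Jing is a knight.
With that fixed, Bob's statement is true, so Bob is a knight.
Consider Ewan. Suppose Ewan is a knight.
Then Ximena's statement comes out false, contradicting Ximena being a knight.
So Ewan is a knave.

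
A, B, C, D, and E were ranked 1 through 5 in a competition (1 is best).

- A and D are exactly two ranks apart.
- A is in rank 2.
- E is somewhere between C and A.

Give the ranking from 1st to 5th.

From clues 1–2: A → rank 2, D → rank 4.
From clues 1–3: B → rank 1, E → rank 3, C → rank 5.

B, A, E, D, C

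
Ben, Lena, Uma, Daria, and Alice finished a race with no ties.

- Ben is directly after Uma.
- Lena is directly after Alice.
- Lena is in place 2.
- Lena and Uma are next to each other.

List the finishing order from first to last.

Alice, Lena, Uma, Ben, Daria

From clue 1: Ben is in {2,3,4,5}.
From clues 1–2: Daria is in {1,3,5}.
From clues 1–3: Alice → place 1, Lena → place 2.
From clues 1–4: Uma → place 3, Ben → place 4, Daria → place 5.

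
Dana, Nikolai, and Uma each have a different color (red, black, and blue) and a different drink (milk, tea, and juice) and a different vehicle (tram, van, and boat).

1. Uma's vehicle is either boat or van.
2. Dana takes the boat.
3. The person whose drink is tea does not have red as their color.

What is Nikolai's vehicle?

tram

With clues 1–2, boat and van are impossible for Nikolai's vehicle.
That leaves tram.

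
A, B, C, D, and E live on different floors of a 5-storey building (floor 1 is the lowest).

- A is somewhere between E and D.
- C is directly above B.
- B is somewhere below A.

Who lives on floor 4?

With clues 1–2, D and E are ruled out for floor 4.
With clues 1–3, B and C are ruled out for floor 4.
So floor 4 is A.

A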